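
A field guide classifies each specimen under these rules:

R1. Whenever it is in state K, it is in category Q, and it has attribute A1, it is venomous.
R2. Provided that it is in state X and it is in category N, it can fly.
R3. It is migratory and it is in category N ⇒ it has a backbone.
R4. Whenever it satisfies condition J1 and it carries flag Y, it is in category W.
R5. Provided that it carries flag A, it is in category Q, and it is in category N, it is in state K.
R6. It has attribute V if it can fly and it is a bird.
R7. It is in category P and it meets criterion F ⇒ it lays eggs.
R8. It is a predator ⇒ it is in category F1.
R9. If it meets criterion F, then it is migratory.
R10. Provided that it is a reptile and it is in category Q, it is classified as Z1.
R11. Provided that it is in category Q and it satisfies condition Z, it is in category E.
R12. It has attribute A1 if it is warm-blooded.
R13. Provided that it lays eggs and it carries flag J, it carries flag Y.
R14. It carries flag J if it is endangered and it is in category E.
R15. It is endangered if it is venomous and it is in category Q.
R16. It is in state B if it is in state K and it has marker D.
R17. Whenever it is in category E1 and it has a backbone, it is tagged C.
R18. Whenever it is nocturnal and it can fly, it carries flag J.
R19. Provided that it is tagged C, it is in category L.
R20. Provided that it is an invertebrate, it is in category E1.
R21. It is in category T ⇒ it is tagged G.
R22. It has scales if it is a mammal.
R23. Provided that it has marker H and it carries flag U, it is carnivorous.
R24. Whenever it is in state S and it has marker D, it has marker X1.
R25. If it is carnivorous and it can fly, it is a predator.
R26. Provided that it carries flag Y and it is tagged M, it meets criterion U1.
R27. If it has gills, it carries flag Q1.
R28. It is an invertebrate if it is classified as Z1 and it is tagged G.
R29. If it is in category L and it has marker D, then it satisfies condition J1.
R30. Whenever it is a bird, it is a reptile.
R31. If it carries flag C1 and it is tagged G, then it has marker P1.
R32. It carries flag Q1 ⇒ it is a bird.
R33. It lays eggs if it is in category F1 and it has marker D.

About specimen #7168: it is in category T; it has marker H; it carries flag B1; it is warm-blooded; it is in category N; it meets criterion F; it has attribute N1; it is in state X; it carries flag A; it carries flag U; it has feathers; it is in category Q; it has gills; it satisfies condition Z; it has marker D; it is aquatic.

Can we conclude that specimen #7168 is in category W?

Yes

By R2 (it is in state X, it is in category N): it can fly.
By R5 (it carries flag A, it is in category Q, it is in category N): it is in state K.
By R9 (it meets criterion F): it is migratory.
By R11 (it is in category Q, it satisfies condition Z): it is in category E.
By R12 (it is warm-blooded): it has attribute A1.
By R21 (it is in category T): it is tagged G.
By R23 (it has marker H, it carries flag U): it is carnivorous.
By R25 (it is carnivorous, it can fly): it is a predator.
By R27 (it has gills): it carries flag Q1.
By R32 (it carries flag Q1): it is a bird.
By R1 (it is in state K, it is in category Q, it has attribute A1): it is venomous.
By R3 (it is migratory, it is in category N): it has a backbone.
By R8 (it is a predator): it is in category F1.
By R15 (it is venomous, it is in category Q): it is endangered.
By R30 (it is a bird): it is a reptile.
By R33 (it is in category F1, it has marker D): it lays eggs.
By R10 (it is a reptile, it is in category Q): it is classified as Z1.
By R14 (it is endangered, it is in category E): it carries flag J.
By R28 (it is classified as Z1, it is tagged G): it is an invertebrate.
By R13 (it lays eggs, it carries flag J): it carries flag Y.
By R20 (it is an invertebrate): it is in category E1.
By R17 (it is in category E1, it has a backbone): it is tagged C.
By R19 (it is tagged C): it is in category L.
By R29 (it is in category L, it has marker D): it satisfies condition J1.
By R4 (it satisfies condition J1, it carries flag Y): it is in category W.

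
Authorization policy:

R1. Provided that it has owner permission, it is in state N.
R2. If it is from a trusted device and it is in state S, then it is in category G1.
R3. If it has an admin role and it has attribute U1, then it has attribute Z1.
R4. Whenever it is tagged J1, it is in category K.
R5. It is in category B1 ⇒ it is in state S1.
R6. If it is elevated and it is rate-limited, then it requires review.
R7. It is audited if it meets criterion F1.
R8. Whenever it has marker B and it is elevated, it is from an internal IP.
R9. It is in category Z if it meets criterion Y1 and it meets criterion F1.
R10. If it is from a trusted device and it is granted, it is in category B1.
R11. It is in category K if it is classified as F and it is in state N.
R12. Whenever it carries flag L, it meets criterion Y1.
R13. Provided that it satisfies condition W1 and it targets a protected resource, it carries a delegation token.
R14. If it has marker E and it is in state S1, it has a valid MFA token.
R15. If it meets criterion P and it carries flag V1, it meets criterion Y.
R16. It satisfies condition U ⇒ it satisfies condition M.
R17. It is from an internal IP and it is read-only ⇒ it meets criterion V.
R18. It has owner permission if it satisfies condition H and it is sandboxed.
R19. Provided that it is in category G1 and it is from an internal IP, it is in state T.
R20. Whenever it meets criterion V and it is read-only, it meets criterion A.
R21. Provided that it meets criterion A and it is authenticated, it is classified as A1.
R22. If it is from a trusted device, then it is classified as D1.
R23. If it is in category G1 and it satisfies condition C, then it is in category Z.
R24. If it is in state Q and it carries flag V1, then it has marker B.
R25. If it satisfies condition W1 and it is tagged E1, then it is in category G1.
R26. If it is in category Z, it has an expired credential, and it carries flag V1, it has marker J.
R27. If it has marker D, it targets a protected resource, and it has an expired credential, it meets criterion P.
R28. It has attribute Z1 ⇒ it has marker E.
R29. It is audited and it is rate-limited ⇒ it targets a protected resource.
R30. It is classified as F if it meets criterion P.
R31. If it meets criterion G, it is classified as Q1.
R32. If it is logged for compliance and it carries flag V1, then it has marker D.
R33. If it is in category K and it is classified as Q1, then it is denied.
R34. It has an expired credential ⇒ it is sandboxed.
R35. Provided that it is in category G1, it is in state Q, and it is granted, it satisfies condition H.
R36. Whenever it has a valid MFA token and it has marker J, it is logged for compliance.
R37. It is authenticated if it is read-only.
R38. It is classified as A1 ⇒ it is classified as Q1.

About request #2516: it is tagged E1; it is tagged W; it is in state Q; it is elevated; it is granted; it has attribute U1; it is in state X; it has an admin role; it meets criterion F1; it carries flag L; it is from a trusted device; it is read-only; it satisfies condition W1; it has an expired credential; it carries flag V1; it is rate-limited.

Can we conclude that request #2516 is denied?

By R3 (it has an admin role, it has attribute U1): it has attribute Z1.
By R7 (it meets criterion F1): it is audited.
By R10 (it is from a trusted device, it is granted): it is in category B1.
By R12 (it carries flag L): it meets criterion Y1.
By R24 (it is in state Q, it carries flag V1): it has marker B.
By R25 (it satisfies condition W1, it is tagged E1): it is in category G1.
By R28 (it has attribute Z1): it has marker E.
By R29 (it is audited, it is rate-limited): it targets a protected resource.
By R34 (it has an expired credential): it is sandboxed.
By R35 (it is in category G1, it is in state Q, it is granted): it satisfies condition H.
By R37 (it is read-only): it is authenticated.
By R5 (it is in category B1): it is in state S1.
By R8 (it has marker B, it is elevated): it is from an internal IP.
By R9 (it meets criterion Y1, it meets criterion F1): it is in category Z.
By R14 (it has marker E, it is in state S1): it has a valid MFA token.
By R17 (it is from an internal IP, it is read-only): it meets criterion V.
By R18 (it satisfies condition H, it is sandboxed): it has owner permission.
By R20 (it meets criterion V, it is read-only): it meets criterion A.
By R21 (it meets criterion A, it is authenticated): it is classified as A1.
By R26 (it is in category Z, it has an expired credential, it carries flag V1): it has marker J.
By R36 (it has a valid MFA token, it has marker J): it is logged for compliance.
By R38 (it is classified as A1): it is classified as Q1.
By R1 (it has owner permission): it is in state N.
By R32 (it is logged for compliance, it carries flag V1): it has marker D.
By R27 (it has marker D, it targets a protected resource, it has an expired credential): it meets criterion P.
By R30 (it meets criterion P): it is classified as F.
By R11 (it is classified as F, it is in state N): it is in category K.
By R33 (it is in category K, it is classified as Q1): it is denied.

Yes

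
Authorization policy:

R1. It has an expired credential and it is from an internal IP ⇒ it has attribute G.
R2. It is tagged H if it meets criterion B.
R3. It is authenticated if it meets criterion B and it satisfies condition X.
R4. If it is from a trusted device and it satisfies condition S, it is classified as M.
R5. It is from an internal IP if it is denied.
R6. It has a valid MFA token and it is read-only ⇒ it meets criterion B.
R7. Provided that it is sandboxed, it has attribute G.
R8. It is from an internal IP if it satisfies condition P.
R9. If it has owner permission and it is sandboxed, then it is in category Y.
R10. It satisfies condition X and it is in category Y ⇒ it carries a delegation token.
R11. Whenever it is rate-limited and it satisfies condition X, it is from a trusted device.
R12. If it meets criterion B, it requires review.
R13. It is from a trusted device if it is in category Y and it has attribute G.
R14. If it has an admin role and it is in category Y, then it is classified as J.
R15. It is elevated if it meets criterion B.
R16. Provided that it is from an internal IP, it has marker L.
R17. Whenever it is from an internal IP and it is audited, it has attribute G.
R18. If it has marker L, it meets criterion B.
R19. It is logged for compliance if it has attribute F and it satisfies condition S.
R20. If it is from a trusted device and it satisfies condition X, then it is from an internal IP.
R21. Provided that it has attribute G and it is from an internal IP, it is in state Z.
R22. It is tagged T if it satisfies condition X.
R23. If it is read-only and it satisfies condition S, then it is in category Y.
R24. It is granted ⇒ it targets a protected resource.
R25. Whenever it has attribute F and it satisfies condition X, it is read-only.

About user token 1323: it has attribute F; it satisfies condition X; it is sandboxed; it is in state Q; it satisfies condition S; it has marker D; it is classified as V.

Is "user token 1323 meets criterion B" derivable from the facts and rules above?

Yes

By R7 (it is sandboxed): it has attribute G.
By R25 (it has attribute F, it satisfies condition X): it is read-only.
By R23 (it is read-only, it satisfies condition S): it is in category Y.
By R13 (it is in category Y, it has attribute G): it is from a trusted device.
By R20 (it is from a trusted device, it satisfies condition X): it is from an internal IP.
By R16 (it is from an internal IP): it has marker L.
By R18 (it has marker L): it meets criterion B.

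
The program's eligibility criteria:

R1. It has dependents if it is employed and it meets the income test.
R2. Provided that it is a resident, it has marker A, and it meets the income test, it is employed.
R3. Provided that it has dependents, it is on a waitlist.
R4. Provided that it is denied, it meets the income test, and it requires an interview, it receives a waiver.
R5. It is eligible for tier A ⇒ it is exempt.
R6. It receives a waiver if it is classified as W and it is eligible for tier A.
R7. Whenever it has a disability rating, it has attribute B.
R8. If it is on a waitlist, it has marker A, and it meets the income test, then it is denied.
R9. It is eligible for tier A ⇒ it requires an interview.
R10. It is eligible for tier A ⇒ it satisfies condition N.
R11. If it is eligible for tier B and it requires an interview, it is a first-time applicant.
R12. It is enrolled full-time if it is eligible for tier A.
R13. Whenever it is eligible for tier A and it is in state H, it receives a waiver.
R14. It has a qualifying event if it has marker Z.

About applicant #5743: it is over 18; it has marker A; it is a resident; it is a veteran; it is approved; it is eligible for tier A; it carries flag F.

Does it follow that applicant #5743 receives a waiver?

No

Forward chaining from the given facts derives: is exempt, requires an interview, satisfies condition N, is enrolled full-time.
Rules concluding "it receives a waiver": R4 needs "it is denied"; R6 needs "it is classified as W"; R13 needs "it is in state H" — none of these are established.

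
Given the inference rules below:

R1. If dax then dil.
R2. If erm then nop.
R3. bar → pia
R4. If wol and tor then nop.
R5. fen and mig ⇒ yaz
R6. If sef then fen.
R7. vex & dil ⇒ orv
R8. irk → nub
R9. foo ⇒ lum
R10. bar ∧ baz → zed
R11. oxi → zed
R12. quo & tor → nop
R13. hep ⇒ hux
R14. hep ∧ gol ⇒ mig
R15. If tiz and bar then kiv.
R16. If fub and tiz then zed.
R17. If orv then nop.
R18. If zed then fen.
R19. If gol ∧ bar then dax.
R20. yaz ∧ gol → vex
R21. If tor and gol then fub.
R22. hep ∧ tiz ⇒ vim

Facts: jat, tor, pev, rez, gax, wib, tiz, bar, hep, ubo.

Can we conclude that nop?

Forward chaining from the given facts derives: pia, hux, kiv, vim.
Rules concluding nop: R2 needs erm; R4 needs wol; R12 needs quo; R17 needs orv — none of these are established.

No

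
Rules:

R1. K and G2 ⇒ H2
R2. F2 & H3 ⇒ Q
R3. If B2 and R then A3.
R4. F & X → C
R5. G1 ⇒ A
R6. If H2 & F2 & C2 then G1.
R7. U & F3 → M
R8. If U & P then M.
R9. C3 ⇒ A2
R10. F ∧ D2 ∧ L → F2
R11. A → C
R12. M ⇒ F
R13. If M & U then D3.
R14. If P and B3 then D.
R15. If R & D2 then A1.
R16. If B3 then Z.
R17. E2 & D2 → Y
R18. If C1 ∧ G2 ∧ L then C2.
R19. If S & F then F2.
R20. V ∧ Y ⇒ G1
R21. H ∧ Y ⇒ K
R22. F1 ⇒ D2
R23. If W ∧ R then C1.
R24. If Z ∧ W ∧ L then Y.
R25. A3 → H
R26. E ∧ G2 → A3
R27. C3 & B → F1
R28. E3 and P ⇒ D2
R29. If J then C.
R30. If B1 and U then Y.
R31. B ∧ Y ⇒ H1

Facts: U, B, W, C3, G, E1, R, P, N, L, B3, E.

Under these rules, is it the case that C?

Forward chaining from the given facts derives: M, A2, F, D3, D, Z, C1, Y, F1, H1, D2, F2, A1.
Rules concluding C: R4 needs X; R11 needs A; R29 needs J — none of these are established.

No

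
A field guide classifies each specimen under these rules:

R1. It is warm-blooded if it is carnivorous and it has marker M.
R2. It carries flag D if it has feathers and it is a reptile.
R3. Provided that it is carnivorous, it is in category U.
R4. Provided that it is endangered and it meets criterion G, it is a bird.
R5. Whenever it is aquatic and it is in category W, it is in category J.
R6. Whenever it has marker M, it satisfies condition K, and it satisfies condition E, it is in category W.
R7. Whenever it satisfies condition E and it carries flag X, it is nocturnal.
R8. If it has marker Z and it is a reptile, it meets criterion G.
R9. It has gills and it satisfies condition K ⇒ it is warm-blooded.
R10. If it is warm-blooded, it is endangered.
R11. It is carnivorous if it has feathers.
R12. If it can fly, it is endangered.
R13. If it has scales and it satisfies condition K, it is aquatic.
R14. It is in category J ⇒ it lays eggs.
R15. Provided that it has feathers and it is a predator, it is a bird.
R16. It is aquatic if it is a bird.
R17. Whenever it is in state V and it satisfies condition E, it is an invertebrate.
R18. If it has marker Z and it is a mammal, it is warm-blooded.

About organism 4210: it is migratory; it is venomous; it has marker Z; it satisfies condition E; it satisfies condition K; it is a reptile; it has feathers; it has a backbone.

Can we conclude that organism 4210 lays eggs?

No

Forward chaining from the given facts derives: carries flag D, meets criterion G, is carnivorous, is in category U.
The only rule concluding "it lays eggs" is R14, which needs "it is in category J"; that is never established.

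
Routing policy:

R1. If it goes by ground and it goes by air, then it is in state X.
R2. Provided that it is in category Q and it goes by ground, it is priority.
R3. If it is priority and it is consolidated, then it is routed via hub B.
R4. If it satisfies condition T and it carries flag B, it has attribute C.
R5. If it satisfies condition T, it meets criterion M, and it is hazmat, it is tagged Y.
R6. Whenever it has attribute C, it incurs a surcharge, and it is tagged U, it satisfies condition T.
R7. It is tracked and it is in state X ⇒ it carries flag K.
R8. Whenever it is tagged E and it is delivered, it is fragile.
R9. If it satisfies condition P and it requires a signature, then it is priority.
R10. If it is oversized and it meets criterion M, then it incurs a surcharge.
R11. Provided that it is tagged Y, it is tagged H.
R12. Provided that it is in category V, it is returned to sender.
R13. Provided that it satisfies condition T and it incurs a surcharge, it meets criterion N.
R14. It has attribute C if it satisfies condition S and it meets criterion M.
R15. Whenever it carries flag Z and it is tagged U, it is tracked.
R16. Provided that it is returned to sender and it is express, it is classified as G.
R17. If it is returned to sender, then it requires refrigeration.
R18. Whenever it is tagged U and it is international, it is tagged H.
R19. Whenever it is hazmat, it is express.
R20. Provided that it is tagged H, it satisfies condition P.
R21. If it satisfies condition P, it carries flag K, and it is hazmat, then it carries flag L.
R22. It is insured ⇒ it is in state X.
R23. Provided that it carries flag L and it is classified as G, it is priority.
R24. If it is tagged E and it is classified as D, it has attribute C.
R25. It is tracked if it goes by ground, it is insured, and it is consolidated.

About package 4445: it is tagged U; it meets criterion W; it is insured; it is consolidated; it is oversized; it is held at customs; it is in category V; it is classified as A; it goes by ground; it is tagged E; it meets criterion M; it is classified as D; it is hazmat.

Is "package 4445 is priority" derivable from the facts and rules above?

Yes

By R10 (it is oversized, it meets criterion M): it incurs a surcharge.
By R12 (it is in category V): it is returned to sender.
By R19 (it is hazmat): it is express.
By R22 (it is insured): it is in state X.
By R24 (it is tagged E, it is classified as D): it has attribute C.
By R25 (it goes by ground, it is insured, it is consolidated): it is tracked.
By R6 (it has attribute C, it incurs a surcharge, it is tagged U): it satisfies condition T.
By R7 (it is tracked, it is in state X): it carries flag K.
By R16 (it is returned to sender, it is express): it is classified as G.
By R5 (it satisfies condition T, it meets criterion M, it is hazmat): it is tagged Y.
By R11 (it is tagged Y): it is tagged H.
By R20 (it is tagged H): it satisfies condition P.
By R21 (it satisfies condition P, it carries flag K, it is hazmat): it carries flag L.
By R23 (it carries flag L, it is classified as G): it is priority.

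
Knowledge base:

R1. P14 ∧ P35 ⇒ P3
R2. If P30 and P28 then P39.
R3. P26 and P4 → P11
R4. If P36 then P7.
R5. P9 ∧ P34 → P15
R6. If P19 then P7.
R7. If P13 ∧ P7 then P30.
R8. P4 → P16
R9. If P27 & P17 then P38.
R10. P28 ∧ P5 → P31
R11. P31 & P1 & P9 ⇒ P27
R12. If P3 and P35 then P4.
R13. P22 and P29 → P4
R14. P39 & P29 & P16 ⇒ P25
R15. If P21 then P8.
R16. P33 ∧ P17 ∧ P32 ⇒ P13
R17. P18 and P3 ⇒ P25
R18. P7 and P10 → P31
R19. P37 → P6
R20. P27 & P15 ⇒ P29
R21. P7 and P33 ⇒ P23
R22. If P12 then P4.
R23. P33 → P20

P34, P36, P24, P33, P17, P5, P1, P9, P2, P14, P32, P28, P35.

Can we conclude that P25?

P3  (by R1: P14, P35)
P7  (by R4: P36)
P15  (by R5: P9, P34)
P31  (by R10: P28, P5)
P27  (by R11: P31, P1, P9)
P4  (by R12: P3, P35)
P13  (by R16: P33, P17, P32)
P29  (by R20: P27, P15)
P30  (by R7: P13, P7)
P16  (by R8: P4)
P39  (by R2: P30, P28)
P25  (by R14: P39, P29, P16)

Yes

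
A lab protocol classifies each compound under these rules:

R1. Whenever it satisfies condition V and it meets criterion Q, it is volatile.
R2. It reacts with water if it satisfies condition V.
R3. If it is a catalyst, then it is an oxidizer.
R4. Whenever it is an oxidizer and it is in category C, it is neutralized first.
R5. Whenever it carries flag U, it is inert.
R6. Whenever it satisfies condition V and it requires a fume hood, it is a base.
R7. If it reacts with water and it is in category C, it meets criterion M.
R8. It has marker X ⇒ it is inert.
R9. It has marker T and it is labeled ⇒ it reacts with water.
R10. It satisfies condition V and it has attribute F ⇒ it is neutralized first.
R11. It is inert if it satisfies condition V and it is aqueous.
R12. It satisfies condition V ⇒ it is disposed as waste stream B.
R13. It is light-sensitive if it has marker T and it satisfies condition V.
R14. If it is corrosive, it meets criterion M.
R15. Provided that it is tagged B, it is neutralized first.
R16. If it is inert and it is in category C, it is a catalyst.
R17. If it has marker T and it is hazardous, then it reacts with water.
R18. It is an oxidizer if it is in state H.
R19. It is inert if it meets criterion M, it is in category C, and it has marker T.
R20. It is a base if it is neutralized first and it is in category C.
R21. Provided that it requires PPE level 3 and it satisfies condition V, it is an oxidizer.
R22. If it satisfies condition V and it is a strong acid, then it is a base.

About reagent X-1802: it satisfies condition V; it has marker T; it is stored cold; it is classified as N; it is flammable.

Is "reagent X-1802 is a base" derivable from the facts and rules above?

No

Forward chaining from the given facts derives: reacts with water, is disposed as waste stream B, is light-sensitive.
Rules concluding "it is a base": R6 needs "it requires a fume hood"; R20 needs "it is neutralized first"; R22 needs "it is a strong acid" — none of these are established.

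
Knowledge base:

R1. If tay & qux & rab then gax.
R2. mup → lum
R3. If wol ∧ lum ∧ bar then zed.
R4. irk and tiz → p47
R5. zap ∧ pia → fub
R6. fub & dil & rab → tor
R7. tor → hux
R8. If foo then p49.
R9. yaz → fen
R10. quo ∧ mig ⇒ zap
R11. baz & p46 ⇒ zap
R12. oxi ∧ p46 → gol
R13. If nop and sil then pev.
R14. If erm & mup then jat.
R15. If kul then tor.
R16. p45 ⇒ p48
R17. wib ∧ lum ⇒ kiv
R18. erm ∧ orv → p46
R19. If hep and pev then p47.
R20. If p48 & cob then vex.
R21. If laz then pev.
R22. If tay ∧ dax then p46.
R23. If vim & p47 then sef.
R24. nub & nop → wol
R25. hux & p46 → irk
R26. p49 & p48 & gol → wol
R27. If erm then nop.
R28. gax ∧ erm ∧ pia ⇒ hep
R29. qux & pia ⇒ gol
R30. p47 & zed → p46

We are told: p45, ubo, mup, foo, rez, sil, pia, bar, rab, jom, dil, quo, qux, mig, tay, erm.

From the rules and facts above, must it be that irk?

gax  (by R1: tay, qux, rab)
lum  (by R2: mup)
p49  (by R8: foo)
zap  (by R10: quo, mig)
p48  (by R16: p45)
nop  (by R27: erm)
hep  (by R28: gax, erm, pia)
gol  (by R29: qux, pia)
fub  (by R5: zap, pia)
tor  (by R6: fub, dil, rab)
hux  (by R7: tor)
pev  (by R13: nop, sil)
p47  (by R19: hep, pev)
wol  (by R26: p49, p48, gol)
zed  (by R3: wol, lum, bar)
p46  (by R30: p47, zed)
irk  (by R25: hux, p46)

Yes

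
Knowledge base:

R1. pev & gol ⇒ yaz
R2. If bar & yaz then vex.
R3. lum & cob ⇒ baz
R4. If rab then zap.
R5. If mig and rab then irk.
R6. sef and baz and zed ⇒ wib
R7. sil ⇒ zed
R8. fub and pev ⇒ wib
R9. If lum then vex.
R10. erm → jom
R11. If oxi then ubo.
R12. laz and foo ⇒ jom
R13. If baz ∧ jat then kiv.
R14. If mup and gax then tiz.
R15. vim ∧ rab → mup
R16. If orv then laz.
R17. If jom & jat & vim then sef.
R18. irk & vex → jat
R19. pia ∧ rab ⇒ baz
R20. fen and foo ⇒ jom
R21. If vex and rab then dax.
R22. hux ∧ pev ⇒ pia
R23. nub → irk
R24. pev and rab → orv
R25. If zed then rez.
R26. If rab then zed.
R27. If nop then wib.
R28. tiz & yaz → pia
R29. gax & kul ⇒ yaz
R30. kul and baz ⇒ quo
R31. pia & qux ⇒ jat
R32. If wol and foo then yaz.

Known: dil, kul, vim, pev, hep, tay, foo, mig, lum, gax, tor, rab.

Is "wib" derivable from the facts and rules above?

irk  (by R5: mig, rab)
vex  (by R9: lum)
mup  (by R15: vim, rab)
jat  (by R18: irk, vex)
orv  (by R24: pev, rab)
zed  (by R26: rab)
yaz  (by R29: gax, kul)
tiz  (by R14: mup, gax)
laz  (by R16: orv)
pia  (by R28: tiz, yaz)
jom  (by R12: laz, foo)
sef  (by R17: jom, jat, vim)
baz  (by R19: pia, rab)
wib  (by R6: sef, baz, zed)

Yes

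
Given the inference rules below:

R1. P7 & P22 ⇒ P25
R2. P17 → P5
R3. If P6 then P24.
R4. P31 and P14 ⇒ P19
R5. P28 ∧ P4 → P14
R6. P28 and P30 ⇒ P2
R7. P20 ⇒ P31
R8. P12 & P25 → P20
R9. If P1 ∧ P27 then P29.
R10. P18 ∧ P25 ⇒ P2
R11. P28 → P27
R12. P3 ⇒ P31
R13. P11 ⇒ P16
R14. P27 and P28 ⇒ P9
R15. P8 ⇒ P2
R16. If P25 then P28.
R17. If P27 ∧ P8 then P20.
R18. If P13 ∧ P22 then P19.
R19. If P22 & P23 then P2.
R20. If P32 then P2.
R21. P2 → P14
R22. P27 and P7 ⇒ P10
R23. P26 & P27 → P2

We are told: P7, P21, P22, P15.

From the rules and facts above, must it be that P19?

Forward chaining from the given facts derives: P25, P28, P27, P9, P10.
Rules concluding P19: R4 needs P31; R18 needs P13 — none of these are established.

No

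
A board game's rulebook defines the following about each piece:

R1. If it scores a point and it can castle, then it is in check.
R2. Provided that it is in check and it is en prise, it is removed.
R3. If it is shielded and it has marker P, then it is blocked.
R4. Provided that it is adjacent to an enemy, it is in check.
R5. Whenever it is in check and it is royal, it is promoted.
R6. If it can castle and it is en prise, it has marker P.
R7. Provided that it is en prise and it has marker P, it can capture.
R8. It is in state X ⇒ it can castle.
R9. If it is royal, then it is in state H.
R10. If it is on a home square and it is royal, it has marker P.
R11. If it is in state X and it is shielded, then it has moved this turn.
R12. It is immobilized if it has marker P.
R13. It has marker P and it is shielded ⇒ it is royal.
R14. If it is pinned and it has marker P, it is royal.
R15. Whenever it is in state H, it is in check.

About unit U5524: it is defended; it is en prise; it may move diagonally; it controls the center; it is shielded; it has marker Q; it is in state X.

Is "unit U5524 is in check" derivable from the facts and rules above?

Yes

By R8 (it is in state X): it can castle.
By R6 (it can castle, it is en prise): it has marker P.
By R13 (it has marker P, it is shielded): it is royal.
By R9 (it is royal): it is in state H.
By R15 (it is in state H): it is in check.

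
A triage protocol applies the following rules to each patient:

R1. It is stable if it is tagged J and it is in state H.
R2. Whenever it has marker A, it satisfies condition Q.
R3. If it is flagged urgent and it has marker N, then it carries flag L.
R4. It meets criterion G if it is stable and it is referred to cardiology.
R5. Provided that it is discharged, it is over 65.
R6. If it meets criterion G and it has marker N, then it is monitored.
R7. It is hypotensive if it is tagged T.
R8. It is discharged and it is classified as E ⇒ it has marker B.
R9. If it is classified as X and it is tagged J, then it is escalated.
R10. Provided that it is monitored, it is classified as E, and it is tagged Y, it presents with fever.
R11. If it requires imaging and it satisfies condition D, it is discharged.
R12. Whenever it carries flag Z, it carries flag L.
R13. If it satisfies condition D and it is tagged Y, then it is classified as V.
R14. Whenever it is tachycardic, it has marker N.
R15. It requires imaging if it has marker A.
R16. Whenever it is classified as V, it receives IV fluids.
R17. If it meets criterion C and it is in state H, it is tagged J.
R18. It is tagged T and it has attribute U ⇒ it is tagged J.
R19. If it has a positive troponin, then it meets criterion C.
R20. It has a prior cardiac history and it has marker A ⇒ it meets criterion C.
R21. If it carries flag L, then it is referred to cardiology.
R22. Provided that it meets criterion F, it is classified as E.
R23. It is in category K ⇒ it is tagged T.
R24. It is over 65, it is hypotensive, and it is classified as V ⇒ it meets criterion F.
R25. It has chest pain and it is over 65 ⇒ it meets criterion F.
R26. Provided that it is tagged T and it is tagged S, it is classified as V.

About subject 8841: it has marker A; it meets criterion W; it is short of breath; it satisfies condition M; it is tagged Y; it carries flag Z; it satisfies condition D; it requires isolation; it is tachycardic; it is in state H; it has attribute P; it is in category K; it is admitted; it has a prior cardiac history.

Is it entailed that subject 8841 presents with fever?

Yes

By R12 (it carries flag Z): it carries flag L.
By R13 (it satisfies condition D, it is tagged Y): it is classified as V.
By R14 (it is tachycardic): it has marker N.
By R15 (it has marker A): it requires imaging.
By R20 (it has a prior cardiac history, it has marker A): it meets criterion C.
By R21 (it carries flag L): it is referred to cardiology.
By R23 (it is in category K): it is tagged T.
By R7 (it is tagged T): it is hypotensive.
By R11 (it requires imaging, it satisfies condition D): it is discharged.
By R17 (it meets criterion C, it is in state H): it is tagged J.
By R1 (it is tagged J, it is in state H): it is stable.
By R4 (it is stable, it is referred to cardiology): it meets criterion G.
By R5 (it is discharged): it is over 65.
By R6 (it meets criterion G, it has marker N): it is monitored.
By R24 (it is over 65, it is hypotensive, it is classified as V): it meets criterion F.
By R22 (it meets criterion F): it is classified as E.
By R10 (it is monitored, it is classified as E, it is tagged Y): it presents with fever.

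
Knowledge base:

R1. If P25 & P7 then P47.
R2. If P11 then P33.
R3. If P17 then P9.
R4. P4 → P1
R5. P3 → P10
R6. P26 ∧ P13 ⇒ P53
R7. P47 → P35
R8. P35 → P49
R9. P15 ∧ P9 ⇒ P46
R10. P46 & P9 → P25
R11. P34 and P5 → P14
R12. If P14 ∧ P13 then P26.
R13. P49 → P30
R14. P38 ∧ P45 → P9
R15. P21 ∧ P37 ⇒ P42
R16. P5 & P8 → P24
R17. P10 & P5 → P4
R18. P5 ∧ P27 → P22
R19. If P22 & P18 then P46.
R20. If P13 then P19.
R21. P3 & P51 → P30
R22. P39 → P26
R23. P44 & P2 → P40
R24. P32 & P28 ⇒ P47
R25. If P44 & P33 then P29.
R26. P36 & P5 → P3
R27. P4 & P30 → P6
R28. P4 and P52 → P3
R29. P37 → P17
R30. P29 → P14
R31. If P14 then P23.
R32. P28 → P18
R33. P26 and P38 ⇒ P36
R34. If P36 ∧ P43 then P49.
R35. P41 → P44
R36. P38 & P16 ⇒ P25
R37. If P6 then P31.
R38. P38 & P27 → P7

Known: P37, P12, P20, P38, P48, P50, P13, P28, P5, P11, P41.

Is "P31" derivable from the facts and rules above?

No

Forward chaining from the given facts derives: P33, P19, P17, P18, P44, P9, P29, P14, P23, P26, P36, P53, P3, P10, P4, P1.
The only rule concluding P31 is R37, which needs P6; that is never established.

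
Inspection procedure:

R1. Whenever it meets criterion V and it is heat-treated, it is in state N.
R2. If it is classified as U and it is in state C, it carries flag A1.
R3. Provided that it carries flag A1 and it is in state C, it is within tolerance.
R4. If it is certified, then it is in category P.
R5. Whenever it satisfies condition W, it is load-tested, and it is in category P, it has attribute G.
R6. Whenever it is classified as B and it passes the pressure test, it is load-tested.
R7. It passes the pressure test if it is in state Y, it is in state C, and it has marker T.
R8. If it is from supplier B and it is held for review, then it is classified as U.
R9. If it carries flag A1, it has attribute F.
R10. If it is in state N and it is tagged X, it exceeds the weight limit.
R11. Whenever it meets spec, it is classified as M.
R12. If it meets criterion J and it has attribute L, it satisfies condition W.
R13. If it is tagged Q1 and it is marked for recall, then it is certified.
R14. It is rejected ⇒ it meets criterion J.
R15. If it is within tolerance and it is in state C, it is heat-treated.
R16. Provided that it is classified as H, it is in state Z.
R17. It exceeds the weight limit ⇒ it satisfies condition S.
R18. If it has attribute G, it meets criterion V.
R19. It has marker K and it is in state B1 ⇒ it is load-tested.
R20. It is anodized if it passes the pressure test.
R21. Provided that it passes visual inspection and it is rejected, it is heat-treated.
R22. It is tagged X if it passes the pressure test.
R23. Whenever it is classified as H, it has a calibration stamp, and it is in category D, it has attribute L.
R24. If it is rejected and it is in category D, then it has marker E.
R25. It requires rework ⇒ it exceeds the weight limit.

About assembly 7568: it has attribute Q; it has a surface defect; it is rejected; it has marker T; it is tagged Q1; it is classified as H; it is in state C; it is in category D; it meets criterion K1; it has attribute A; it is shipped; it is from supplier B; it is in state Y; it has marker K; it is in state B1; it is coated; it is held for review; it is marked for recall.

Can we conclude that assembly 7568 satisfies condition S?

Forward chaining from the given facts derives: passes the pressure test, is classified as U, is certified, meets criterion J, is in state Z, is load-tested, is anodized, is tagged X, has marker E, carries flag A1, is within tolerance, is in category P, has attribute F, is heat-treated.
The only rule concluding "it satisfies condition S" is R17, which needs "it exceeds the weight limit"; that is never established.

No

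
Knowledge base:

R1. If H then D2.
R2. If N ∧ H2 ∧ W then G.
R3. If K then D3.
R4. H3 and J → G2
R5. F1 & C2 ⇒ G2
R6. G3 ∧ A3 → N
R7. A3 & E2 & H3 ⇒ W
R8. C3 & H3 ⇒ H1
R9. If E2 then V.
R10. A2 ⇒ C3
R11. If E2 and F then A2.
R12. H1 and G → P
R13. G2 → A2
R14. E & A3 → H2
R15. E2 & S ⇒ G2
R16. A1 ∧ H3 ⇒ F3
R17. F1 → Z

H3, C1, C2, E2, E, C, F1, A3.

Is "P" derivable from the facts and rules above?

No

Forward chaining from the given facts derives: G2, W, V, A2, H2, Z, C3, H1.
The only rule concluding P is R12, which needs G; that is never established.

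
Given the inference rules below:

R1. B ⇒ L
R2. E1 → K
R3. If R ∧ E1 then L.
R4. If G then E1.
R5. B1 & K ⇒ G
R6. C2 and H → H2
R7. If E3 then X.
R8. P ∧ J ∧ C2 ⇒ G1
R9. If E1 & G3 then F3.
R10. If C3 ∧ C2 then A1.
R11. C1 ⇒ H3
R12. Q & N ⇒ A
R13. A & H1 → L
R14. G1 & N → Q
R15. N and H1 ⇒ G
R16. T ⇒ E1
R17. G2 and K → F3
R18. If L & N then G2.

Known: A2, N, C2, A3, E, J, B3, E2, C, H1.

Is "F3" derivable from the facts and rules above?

No

Forward chaining from the given facts derives: G, E1, K.
Rules concluding F3: R9 needs G3; R17 needs G2 — none of these are established.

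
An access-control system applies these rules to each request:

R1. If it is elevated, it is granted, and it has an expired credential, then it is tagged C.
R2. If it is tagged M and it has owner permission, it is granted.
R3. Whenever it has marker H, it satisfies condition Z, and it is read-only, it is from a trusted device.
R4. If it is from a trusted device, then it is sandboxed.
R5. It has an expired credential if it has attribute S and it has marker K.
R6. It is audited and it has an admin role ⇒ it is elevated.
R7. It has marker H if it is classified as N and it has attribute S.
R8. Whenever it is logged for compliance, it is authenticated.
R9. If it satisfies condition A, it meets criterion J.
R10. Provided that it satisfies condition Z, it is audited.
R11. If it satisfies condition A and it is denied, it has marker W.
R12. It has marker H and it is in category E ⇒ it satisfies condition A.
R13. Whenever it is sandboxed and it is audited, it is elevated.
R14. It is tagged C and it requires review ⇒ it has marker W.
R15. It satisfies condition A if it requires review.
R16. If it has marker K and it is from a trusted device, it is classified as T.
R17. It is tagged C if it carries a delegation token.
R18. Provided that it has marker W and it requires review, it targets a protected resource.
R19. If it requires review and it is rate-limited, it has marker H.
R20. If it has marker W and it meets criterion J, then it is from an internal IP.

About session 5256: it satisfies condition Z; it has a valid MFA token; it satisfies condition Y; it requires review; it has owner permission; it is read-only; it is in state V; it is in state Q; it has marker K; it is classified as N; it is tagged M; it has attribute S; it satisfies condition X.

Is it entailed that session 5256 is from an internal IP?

By R2 (it is tagged M, it has owner permission): it is granted.
By R5 (it has attribute S, it has marker K): it has an expired credential.
By R7 (it is classified as N, it has attribute S): it has marker H.
By R10 (it satisfies condition Z): it is audited.
By R15 (it requires review): it satisfies condition A.
By R3 (it has marker H, it satisfies condition Z, it is read-only): it is from a trusted device.
By R4 (it is from a trusted device): it is sandboxed.
By R9 (it satisfies condition A): it meets criterion J.
By R13 (it is sandboxed, it is audited): it is elevated.
By R1 (it is elevated, it is granted, it has an expired credential): it is tagged C.
By R14 (it is tagged C, it requires review): it has marker W.
By R20 (it has marker W, it meets criterion J): it is from an internal IP.

Yes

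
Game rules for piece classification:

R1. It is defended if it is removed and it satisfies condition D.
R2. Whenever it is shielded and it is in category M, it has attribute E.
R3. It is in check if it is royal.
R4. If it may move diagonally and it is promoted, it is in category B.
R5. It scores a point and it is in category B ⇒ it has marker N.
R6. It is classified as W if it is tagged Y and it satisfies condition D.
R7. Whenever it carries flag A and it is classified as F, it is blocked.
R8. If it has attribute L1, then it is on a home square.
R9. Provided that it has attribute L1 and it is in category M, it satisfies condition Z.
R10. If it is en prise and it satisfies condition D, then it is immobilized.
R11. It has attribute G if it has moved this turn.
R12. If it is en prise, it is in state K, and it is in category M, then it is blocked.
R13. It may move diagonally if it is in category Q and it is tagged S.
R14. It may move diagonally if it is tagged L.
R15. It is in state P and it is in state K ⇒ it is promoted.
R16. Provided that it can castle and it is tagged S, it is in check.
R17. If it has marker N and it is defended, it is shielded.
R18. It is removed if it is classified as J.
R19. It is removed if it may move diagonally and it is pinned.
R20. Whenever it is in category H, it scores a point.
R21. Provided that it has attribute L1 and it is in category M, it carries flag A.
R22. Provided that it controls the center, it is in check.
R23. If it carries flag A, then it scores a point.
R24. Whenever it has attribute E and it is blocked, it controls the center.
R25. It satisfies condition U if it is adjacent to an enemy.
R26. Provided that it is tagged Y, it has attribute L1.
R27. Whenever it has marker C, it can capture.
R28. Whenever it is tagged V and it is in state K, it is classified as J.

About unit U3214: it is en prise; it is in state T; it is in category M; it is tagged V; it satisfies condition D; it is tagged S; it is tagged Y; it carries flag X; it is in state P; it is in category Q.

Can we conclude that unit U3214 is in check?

Forward chaining from the given facts derives: is classified as W, is immobilized, may move diagonally, has attribute L1, is on a home square, satisfies condition Z, carries flag A, scores a point.
Rules concluding "it is in check": R3 needs "it is royal"; R16 needs "it can castle"; R22 needs "it controls the center" — none of these are established.

No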